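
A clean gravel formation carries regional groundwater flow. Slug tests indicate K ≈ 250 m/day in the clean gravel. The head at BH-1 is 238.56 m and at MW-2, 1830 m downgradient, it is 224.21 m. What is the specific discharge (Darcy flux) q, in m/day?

Hydraulic gradient i = (238.56 − 224.21) / 1830 = 14.35 / 1830 = 0.007842.
Specific discharge q = K · i = 250.0 × 0.007842 = 1.960 m/day.

1.96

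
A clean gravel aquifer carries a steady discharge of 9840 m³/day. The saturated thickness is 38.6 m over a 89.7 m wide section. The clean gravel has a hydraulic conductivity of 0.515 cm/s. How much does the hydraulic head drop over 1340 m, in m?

8.56

Convert K: 0.515 cm/s × 864 = 445.0 m/day.
Cross-sectional area A = 89.7 × 38.6 = 3462 m².
From Q = K·A·i, i = Q / (K·A) = 9840 / (445.0 × 3462) = 0.006387.
Head loss Δh = i · L = 0.006387 × 1340 = 8.559 m.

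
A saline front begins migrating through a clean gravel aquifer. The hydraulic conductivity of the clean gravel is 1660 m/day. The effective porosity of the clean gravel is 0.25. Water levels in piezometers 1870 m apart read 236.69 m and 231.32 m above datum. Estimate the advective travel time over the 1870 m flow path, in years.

Hydraulic gradient i = (236.69 − 231.32) / 1870 = 5.37 / 1870 = 0.002872.
Darcy flux q = K · i = 1660 × 0.002872 = 4.767 m/day.
Seepage velocity v = q / n_e = 4.767 / 0.25 = 19.07 m/day.
Travel time t = L / v = 1870 / 19.07 = 98.07 days = 0.2685 years.

0.269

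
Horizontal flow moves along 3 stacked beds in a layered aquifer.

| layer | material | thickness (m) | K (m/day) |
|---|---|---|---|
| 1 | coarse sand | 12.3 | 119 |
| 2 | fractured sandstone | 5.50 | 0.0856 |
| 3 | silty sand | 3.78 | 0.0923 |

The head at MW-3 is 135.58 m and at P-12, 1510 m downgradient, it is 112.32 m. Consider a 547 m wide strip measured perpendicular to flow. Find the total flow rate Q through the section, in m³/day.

12300

Flow is parallel to layering, so each bed carries its own Darcy discharge and the transmissivities add.
Σ(K_i·b_i) = 119×12.3 + 0.0856×5.50 + 0.0923×3.78 = 1465 m²/day.
Hydraulic gradient i = (135.58 − 112.32) / 1510 = 23.26 / 1510 = 0.01540.
Q = Σ(K_i·b_i) · W · i = 1465 × 547 × 0.01540 = 12340 m³/day.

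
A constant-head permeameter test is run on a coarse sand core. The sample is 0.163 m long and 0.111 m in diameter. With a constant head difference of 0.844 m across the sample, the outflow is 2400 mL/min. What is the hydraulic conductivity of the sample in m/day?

Cross-sectional area A = π·(d/2)² = π × (0.111/2)² = 0.009677 m².
Convert discharge: 2400 mL/min = 4.000e-05 m³/s.
Darcy's law rearranged: K = Q·L / (A·Δh) = 4.000e-05 × 0.163 / (0.009677 × 0.844) = 0.0007983 m/s = 68.97 m/day.

69.0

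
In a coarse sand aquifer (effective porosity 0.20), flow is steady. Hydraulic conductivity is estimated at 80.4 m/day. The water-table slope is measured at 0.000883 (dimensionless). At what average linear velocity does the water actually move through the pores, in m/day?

0.355

Hydraulic gradient i = 0.000883.
Darcy flux q = K · i = 80.40 × 0.0008830 = 0.07099 m/day.
Seepage velocity v = q / n_e = 0.07099 / 0.20 = 0.3550 m/day.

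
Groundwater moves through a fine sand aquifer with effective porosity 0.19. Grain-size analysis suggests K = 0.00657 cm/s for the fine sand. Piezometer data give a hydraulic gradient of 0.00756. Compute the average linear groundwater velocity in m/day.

0.226

Convert K: 0.00657 cm/s × 864 = 5.676 m/day.
Hydraulic gradient i = 0.00756.
Darcy flux q = K · i = 5.676 × 0.007560 = 0.04291 m/day.
Seepage velocity v = q / n_e = 0.04291 / 0.19 = 0.2259 m/day.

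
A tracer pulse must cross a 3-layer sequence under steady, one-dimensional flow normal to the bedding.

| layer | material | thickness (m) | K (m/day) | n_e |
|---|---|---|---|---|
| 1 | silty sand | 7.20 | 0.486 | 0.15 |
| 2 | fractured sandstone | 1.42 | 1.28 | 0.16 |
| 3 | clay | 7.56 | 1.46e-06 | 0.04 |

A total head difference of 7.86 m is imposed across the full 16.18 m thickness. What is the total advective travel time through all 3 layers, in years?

2900

With flow normal to the layers, continuity requires the same specific discharge q through every layer.
Σ(b_i/K_i) = 7.20/0.486 + 1.42/1.28 + 7.56/1.46e-06 = 5.178e+06 d.
q = Δh / Σ(b_i/K_i) = 7.86 / 5.178e+06 = 1.518e-06 m/day.
In each layer the seepage velocity is v_i = q/n_i, so the layer transit time is t_i = b_i·n_i / q:
  layer 1 (silty sand): t_1 = 7.20 × 0.15 / 1.518e-06 = 7.115e+05 d
  layer 2 (fractured sandstone): t_2 = 1.42 × 0.16 / 1.518e-06 = 1.497e+05 d
  layer 3 (clay): t_3 = 7.56 × 0.04 / 1.518e-06 = 1.992e+05 d
Total t = Σ t_i = 1.060e+06 days = 2903 years.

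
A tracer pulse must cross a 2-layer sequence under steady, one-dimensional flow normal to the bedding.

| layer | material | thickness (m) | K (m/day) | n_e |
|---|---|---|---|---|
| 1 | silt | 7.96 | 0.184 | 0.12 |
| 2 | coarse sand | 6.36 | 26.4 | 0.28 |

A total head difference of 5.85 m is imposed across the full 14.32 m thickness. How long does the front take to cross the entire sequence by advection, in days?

With flow normal to the layers, continuity requires the same specific discharge q through every layer.
Σ(b_i/K_i) = 7.96/0.184 + 6.36/26.4 = 43.50 d.
q = Δh / Σ(b_i/K_i) = 5.85 / 43.50 = 0.1345 m/day.
In each layer the seepage velocity is v_i = q/n_i, so the layer transit time is t_i = b_i·n_i / q:
  layer 1 (silt): t_1 = 7.96 × 0.12 / 0.1345 = 7.103 d
  layer 2 (coarse sand): t_2 = 6.36 × 0.28 / 0.1345 = 13.24 d
Total t = Σ t_i = 20.35 days.

20.3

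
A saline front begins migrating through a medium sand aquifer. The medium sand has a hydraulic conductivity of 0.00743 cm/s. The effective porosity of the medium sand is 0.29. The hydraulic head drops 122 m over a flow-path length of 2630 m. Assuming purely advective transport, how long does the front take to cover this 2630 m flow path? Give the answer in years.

Convert K: 0.00743 cm/s × 864 = 6.420 m/day.
Hydraulic gradient i = Δh / L = 122 / 2630 = 0.04639.
Darcy flux q = K · i = 6.420 × 0.04639 = 0.2978 m/day.
Seepage velocity v = q / n_e = 0.2978 / 0.29 = 1.027 m/day.
Travel time t = L / v = 2630 / 1.027 = 2561 days = 7.012 years.

7.01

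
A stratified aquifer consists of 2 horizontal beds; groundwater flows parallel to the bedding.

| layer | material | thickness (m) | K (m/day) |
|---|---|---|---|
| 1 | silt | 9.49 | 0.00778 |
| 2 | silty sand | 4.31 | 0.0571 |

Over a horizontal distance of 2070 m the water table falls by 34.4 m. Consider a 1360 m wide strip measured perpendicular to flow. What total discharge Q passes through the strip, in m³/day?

7.23

Flow is parallel to layering, so each bed carries its own Darcy discharge and the transmissivities add.
Σ(K_i·b_i) = 0.00778×9.49 + 0.0571×4.31 = 0.3199 m²/day.
Hydraulic gradient i = Δh / L = 34.4 / 2070 = 0.01662.
Q = Σ(K_i·b_i) · W · i = 0.3199 × 1360 × 0.01662 = 7.231 m³/day.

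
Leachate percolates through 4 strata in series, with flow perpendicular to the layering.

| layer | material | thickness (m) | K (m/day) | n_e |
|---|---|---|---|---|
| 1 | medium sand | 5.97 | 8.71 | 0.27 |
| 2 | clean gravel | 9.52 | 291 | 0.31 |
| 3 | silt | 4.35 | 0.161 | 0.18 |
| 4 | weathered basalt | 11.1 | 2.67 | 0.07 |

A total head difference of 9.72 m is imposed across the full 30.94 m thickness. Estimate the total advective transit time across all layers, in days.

20.1

With flow normal to the layers, continuity requires the same specific discharge q through every layer.
Σ(b_i/K_i) = 5.97/8.71 + 9.52/291 + 4.35/0.161 + 11.1/2.67 = 31.89 d.
q = Δh / Σ(b_i/K_i) = 9.72 / 31.89 = 0.3048 m/day.
In each layer the seepage velocity is v_i = q/n_i, so the layer transit time is t_i = b_i·n_i / q:
  layer 1 (medium sand): t_1 = 5.97 × 0.27 / 0.3048 = 5.289 d
  layer 2 (clean gravel): t_2 = 9.52 × 0.31 / 0.3048 = 9.684 d
  layer 3 (silt): t_3 = 4.35 × 0.18 / 0.3048 = 2.569 d
  layer 4 (weathered basalt): t_4 = 11.1 × 0.07 / 0.3048 = 2.550 d
Total t = Σ t_i = 20.09 days.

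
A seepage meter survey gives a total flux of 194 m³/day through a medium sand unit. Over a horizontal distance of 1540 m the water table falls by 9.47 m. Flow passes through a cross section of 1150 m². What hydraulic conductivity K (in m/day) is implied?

Hydraulic gradient i = Δh / L = 9.47 / 1540 = 0.006149.
From Q = K·A·i, K = Q / (A·i) = 194 / (1150 × 0.006149) = 27.43 m/day.

27.4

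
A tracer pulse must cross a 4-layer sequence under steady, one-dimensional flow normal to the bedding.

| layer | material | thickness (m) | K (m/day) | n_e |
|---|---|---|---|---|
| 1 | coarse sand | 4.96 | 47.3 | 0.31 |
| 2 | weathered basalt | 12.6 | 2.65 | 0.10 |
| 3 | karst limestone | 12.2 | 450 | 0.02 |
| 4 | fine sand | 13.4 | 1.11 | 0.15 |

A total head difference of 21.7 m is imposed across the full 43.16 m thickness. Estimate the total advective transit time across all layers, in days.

3.95

With flow normal to the layers, continuity requires the same specific discharge q through every layer.
Σ(b_i/K_i) = 4.96/47.3 + 12.6/2.65 + 12.2/450 + 13.4/1.11 = 16.96 d.
q = Δh / Σ(b_i/K_i) = 21.7 / 16.96 = 1.280 m/day.
In each layer the seepage velocity is v_i = q/n_i, so the layer transit time is t_i = b_i·n_i / q:
  layer 1 (coarse sand): t_1 = 4.96 × 0.31 / 1.280 = 1.202 d
  layer 2 (weathered basalt): t_2 = 12.6 × 0.10 / 1.280 = 0.9847 d
  layer 3 (karst limestone): t_3 = 12.2 × 0.02 / 1.280 = 0.1907 d
  layer 4 (fine sand): t_4 = 13.4 × 0.15 / 1.280 = 1.571 d
Total t = Σ t_i = 3.948 days.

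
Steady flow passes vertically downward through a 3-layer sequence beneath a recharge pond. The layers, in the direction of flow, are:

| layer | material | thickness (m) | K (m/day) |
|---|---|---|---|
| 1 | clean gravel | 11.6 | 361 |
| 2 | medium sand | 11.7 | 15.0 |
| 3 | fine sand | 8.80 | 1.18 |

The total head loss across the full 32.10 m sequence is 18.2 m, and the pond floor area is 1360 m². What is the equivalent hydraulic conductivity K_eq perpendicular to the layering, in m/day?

3.88

Flow is perpendicular to layering, so the layers act in series and the equivalent K is the thickness-weighted harmonic mean.
Total thickness L = 11.6 + 11.7 + 8.80 = 32.10 m.
Σ(b_i/K_i) = 11.6/361 + 11.7/15.0 + 8.80/1.18 = 8.270 d.
K_eq = L / Σ(b_i/K_i) = 32.10 / 8.270 = 3.882 m/day.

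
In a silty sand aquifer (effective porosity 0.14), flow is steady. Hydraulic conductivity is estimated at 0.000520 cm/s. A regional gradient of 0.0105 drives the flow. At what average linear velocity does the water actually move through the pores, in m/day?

Convert K: 0.000520 cm/s × 864 = 0.4493 m/day.
Hydraulic gradient i = 0.0105.
Darcy flux q = K · i = 0.4493 × 0.01050 = 0.004717 m/day.
Seepage velocity v = q / n_e = 0.004717 / 0.14 = 0.03370 m/day.

0.0337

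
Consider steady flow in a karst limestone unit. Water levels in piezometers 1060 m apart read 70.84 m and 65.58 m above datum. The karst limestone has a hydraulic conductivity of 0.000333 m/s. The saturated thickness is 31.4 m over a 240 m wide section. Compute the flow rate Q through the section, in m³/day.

1080

Convert K: 0.000333 m/s × 86400 = 28.77 m/day.
Cross-sectional area A = 240 × 31.4 = 7536 m².
Hydraulic gradient i = (70.84 − 65.58) / 1060 = 5.26 / 1060 = 0.004962.
Darcy's law: Q = K · A · i = 28.77 × 7536 × 0.004962 = 1076 m³/day.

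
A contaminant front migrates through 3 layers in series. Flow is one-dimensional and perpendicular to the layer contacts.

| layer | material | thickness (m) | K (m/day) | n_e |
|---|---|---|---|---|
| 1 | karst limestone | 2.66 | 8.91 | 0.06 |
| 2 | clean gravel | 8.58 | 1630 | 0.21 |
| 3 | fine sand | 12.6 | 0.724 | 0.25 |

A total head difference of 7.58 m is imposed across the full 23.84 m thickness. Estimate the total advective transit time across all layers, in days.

11.9

With flow normal to the layers, continuity requires the same specific discharge q through every layer.
Σ(b_i/K_i) = 2.66/8.91 + 8.58/1630 + 12.6/0.724 = 17.71 d.
q = Δh / Σ(b_i/K_i) = 7.58 / 17.71 = 0.4281 m/day.
In each layer the seepage velocity is v_i = q/n_i, so the layer transit time is t_i = b_i·n_i / q:
  layer 1 (karst limestone): t_1 = 2.66 × 0.06 / 0.4281 = 0.3728 d
  layer 2 (clean gravel): t_2 = 8.58 × 0.21 / 0.4281 = 4.209 d
  layer 3 (fine sand): t_3 = 12.6 × 0.25 / 0.4281 = 7.358 d
Total t = Σ t_i = 11.94 days.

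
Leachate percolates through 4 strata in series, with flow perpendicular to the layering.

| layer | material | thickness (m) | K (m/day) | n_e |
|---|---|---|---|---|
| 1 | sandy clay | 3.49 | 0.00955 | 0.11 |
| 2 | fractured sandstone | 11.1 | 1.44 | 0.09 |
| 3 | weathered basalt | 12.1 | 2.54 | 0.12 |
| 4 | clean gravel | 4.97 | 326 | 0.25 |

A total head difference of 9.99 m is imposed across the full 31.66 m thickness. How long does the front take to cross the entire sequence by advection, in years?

0.422

With flow normal to the layers, continuity requires the same specific discharge q through every layer.
Σ(b_i/K_i) = 3.49/0.00955 + 11.1/1.44 + 12.1/2.54 + 4.97/326 = 377.9 d.
q = Δh / Σ(b_i/K_i) = 9.99 / 377.9 = 0.02643 m/day.
In each layer the seepage velocity is v_i = q/n_i, so the layer transit time is t_i = b_i·n_i / q:
  layer 1 (sandy clay): t_1 = 3.49 × 0.11 / 0.02643 = 14.52 d
  layer 2 (fractured sandstone): t_2 = 11.1 × 0.09 / 0.02643 = 37.79 d
  layer 3 (weathered basalt): t_3 = 12.1 × 0.12 / 0.02643 = 54.93 d
  layer 4 (clean gravel): t_4 = 4.97 × 0.25 / 0.02643 = 47.01 d
Total t = Σ t_i = 154.3 days = 0.4223 years.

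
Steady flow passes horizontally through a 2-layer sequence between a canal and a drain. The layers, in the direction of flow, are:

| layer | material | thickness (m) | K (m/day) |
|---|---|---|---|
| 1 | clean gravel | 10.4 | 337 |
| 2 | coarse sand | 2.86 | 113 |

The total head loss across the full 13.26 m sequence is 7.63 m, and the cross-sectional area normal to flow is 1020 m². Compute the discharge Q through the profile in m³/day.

139000

Flow is perpendicular to layering, so the layers act in series and the equivalent K is the thickness-weighted harmonic mean.
Total thickness L = 10.4 + 2.86 = 13.26 m.
Σ(b_i/K_i) = 10.4/337 + 2.86/113 = 0.05617 d.
K_eq = L / Σ(b_i/K_i) = 13.26 / 0.05617 = 236.1 m/day.
Q = K_eq · A · (Δh/L) = 236.1 × 1020 × (7.63/13.26) = 1.386e+05 m³/day.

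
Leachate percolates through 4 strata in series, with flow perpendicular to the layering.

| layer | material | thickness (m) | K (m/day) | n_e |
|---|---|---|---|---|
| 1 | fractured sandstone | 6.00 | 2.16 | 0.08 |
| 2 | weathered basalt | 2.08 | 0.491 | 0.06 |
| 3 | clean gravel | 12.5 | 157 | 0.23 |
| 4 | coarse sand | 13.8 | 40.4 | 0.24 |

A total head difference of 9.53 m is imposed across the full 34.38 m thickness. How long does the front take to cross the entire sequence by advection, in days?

5.30

With flow normal to the layers, continuity requires the same specific discharge q through every layer.
Σ(b_i/K_i) = 6.00/2.16 + 2.08/0.491 + 12.5/157 + 13.8/40.4 = 7.435 d.
q = Δh / Σ(b_i/K_i) = 9.53 / 7.435 = 1.282 m/day.
In each layer the seepage velocity is v_i = q/n_i, so the layer transit time is t_i = b_i·n_i / q:
  layer 1 (fractured sandstone): t_1 = 6.00 × 0.08 / 1.282 = 0.3745 d
  layer 2 (weathered basalt): t_2 = 2.08 × 0.06 / 1.282 = 0.09737 d
  layer 3 (clean gravel): t_3 = 12.5 × 0.23 / 1.282 = 2.243 d
  layer 4 (coarse sand): t_4 = 13.8 × 0.24 / 1.282 = 2.584 d
Total t = Σ t_i = 5.299 days.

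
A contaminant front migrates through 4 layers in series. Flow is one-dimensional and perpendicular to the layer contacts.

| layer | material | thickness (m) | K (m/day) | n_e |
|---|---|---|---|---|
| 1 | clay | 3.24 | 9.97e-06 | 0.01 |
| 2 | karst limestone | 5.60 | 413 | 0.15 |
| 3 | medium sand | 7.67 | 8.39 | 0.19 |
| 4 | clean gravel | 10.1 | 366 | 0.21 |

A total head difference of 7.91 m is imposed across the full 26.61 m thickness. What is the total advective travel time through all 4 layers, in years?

501

With flow normal to the layers, continuity requires the same specific discharge q through every layer.
Σ(b_i/K_i) = 3.24/9.97e-06 + 5.60/413 + 7.67/8.39 + 10.1/366 = 3.250e+05 d.
q = Δh / Σ(b_i/K_i) = 7.91 / 3.250e+05 = 2.434e-05 m/day.
In each layer the seepage velocity is v_i = q/n_i, so the layer transit time is t_i = b_i·n_i / q:
  layer 1 (clay): t_1 = 3.24 × 0.01 / 2.434e-05 = 1331 d
  layer 2 (karst limestone): t_2 = 5.60 × 0.15 / 2.434e-05 = 34511 d
  layer 3 (medium sand): t_3 = 7.67 × 0.19 / 2.434e-05 = 59872 d
  layer 4 (clean gravel): t_4 = 10.1 × 0.21 / 2.434e-05 = 87140 d
Total t = Σ t_i = 1.829e+05 days = 500.6 years.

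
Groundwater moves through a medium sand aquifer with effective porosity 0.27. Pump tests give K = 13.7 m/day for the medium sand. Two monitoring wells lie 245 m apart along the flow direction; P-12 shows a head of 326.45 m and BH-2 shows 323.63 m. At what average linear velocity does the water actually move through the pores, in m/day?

0.584

Hydraulic gradient i = (326.45 − 323.63) / 245 = 2.82 / 245 = 0.01151.
Darcy flux q = K · i = 13.70 × 0.01151 = 0.1577 m/day.
Seepage velocity v = q / n_e = 0.1577 / 0.27 = 0.5840 m/day.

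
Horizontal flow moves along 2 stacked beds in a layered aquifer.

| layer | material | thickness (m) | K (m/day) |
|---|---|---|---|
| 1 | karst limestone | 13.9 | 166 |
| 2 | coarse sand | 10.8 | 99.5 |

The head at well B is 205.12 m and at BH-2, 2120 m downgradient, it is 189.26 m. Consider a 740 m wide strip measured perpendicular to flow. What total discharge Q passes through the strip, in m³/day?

18700

Flow is parallel to layering, so each bed carries its own Darcy discharge and the transmissivities add.
Σ(K_i·b_i) = 166×13.9 + 99.5×10.8 = 3382 m²/day.
Hydraulic gradient i = (205.12 − 189.26) / 2120 = 15.86 / 2120 = 0.007481.
Q = Σ(K_i·b_i) · W · i = 3382 × 740 × 0.007481 = 18723 m³/day.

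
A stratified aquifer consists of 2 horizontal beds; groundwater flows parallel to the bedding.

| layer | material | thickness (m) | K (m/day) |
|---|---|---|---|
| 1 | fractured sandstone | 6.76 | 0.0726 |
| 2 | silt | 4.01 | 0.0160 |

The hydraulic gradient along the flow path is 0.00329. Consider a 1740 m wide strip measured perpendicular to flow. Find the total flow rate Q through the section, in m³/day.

Flow is parallel to layering, so each bed carries its own Darcy discharge and the transmissivities add.
Σ(K_i·b_i) = 0.0726×6.76 + 0.0160×4.01 = 0.5549 m²/day.
Hydraulic gradient i = 0.00329.
Q = Σ(K_i·b_i) · W · i = 0.5549 × 1740 × 0.003290 = 3.177 m³/day.

3.18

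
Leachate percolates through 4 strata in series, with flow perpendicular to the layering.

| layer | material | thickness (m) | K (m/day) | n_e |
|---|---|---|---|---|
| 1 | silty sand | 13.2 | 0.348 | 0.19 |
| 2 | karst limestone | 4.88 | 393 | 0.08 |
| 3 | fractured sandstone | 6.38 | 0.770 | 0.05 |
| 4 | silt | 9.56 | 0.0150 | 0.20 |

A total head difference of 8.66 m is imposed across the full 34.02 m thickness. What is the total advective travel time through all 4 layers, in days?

405

With flow normal to the layers, continuity requires the same specific discharge q through every layer.
Σ(b_i/K_i) = 13.2/0.348 + 4.88/393 + 6.38/0.770 + 9.56/0.0150 = 683.6 d.
q = Δh / Σ(b_i/K_i) = 8.66 / 683.6 = 0.01267 m/day.
In each layer the seepage velocity is v_i = q/n_i, so the layer transit time is t_i = b_i·n_i / q:
  layer 1 (silty sand): t_1 = 13.2 × 0.19 / 0.01267 = 198.0 d
  layer 2 (karst limestone): t_2 = 4.88 × 0.08 / 0.01267 = 30.82 d
  layer 3 (fractured sandstone): t_3 = 6.38 × 0.05 / 0.01267 = 25.18 d
  layer 4 (silt): t_4 = 9.56 × 0.20 / 0.01267 = 150.9 d
Total t = Σ t_i = 404.9 days.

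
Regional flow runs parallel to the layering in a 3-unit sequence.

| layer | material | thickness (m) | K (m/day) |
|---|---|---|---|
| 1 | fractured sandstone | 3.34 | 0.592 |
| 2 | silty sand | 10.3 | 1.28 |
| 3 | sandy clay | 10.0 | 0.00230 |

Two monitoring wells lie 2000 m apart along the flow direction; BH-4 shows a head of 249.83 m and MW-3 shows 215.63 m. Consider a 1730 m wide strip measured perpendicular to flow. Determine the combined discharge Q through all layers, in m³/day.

Flow is parallel to layering, so each bed carries its own Darcy discharge and the transmissivities add.
Σ(K_i·b_i) = 0.592×3.34 + 1.28×10.3 + 0.00230×10.0 = 15.18 m²/day.
Hydraulic gradient i = (249.83 − 215.63) / 2000 = 34.2 / 2000 = 0.01710.
Q = Σ(K_i·b_i) · W · i = 15.18 × 1730 × 0.01710 = 449.2 m³/day.

449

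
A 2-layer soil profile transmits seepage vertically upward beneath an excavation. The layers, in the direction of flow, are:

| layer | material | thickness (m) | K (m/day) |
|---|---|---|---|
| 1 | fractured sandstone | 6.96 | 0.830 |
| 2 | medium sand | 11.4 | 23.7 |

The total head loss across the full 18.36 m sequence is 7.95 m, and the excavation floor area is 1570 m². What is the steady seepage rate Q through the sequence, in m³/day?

1410

Flow is perpendicular to layering, so the layers act in series and the equivalent K is the thickness-weighted harmonic mean.
Total thickness L = 6.96 + 11.4 = 18.36 m.
Σ(b_i/K_i) = 6.96/0.830 + 11.4/23.7 = 8.867 d.
K_eq = L / Σ(b_i/K_i) = 18.36 / 8.867 = 2.071 m/day.
Q = K_eq · A · (Δh/L) = 2.071 × 1570 × (7.95/18.36) = 1408 m³/day.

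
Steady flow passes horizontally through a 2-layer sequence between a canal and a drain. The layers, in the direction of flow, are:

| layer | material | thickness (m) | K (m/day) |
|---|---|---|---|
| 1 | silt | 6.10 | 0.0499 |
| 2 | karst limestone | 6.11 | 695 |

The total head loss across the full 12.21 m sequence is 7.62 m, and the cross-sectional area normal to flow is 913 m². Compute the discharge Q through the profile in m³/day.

56.9

Flow is perpendicular to layering, so the layers act in series and the equivalent K is the thickness-weighted harmonic mean.
Total thickness L = 6.10 + 6.11 = 12.21 m.
Σ(b_i/K_i) = 6.10/0.0499 + 6.11/695 = 122.3 d.
K_eq = L / Σ(b_i/K_i) = 12.21 / 122.3 = 0.09987 m/day.
Q = K_eq · A · (Δh/L) = 0.09987 × 913 × (7.62/12.21) = 56.91 m³/day.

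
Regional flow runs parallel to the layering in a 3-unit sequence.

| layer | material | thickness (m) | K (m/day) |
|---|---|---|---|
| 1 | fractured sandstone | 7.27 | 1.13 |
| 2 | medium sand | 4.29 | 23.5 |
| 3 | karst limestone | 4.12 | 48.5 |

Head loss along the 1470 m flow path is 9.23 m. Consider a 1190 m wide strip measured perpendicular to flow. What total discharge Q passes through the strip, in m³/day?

Flow is parallel to layering, so each bed carries its own Darcy discharge and the transmissivities add.
Σ(K_i·b_i) = 1.13×7.27 + 23.5×4.29 + 48.5×4.12 = 308.9 m²/day.
Hydraulic gradient i = Δh / L = 9.23 / 1470 = 0.006279.
Q = Σ(K_i·b_i) · W · i = 308.9 × 1190 × 0.006279 = 2308 m³/day.

2310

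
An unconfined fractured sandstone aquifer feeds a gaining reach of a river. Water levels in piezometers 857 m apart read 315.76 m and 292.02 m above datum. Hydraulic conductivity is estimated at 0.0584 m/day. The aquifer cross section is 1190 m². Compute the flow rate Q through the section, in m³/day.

Hydraulic gradient i = (315.76 − 292.02) / 857 = 23.74 / 857 = 0.02770.
Darcy's law: Q = K · A · i = 0.05840 × 1190 × 0.02770 = 1.925 m³/day.

1.93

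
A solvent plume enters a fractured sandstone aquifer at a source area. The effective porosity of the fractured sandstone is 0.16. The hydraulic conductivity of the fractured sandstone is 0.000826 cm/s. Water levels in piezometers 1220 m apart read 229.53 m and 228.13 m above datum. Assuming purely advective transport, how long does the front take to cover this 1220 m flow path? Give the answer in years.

Convert K: 0.000826 cm/s × 864 = 0.7137 m/day.
Hydraulic gradient i = (229.53 − 228.13) / 1220 = 1.4 / 1220 = 0.001148.
Darcy flux q = K · i = 0.7137 × 0.001148 = 0.0008190 m/day.
Seepage velocity v = q / n_e = 0.0008190 / 0.16 = 0.005118 m/day.
Travel time t = L / v = 1220 / 0.005118 = 2.384e+05 days = 652.6 years.

653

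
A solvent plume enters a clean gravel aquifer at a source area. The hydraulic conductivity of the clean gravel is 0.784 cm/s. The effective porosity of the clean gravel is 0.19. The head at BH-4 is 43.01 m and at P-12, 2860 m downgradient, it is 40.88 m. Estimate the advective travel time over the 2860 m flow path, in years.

2.95

Convert K: 0.784 cm/s × 864 = 677.4 m/day.
Hydraulic gradient i = (43.01 − 40.88) / 2860 = 2.13 / 2860 = 0.0007448.
Darcy flux q = K · i = 677.4 × 0.0007448 = 0.5045 m/day.
Seepage velocity v = q / n_e = 0.5045 / 0.19 = 2.655 m/day.
Travel time t = L / v = 2860 / 2.655 = 1077 days = 2.949 years.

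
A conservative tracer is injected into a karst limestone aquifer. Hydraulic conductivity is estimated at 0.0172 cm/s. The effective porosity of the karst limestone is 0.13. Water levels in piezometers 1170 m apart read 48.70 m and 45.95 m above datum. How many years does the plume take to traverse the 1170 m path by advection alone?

11.9

Convert K: 0.0172 cm/s × 864 = 14.86 m/day.
Hydraulic gradient i = (48.70 − 45.95) / 1170 = 2.75 / 1170 = 0.002350.
Darcy flux q = K · i = 14.86 × 0.002350 = 0.03493 m/day.
Seepage velocity v = q / n_e = 0.03493 / 0.13 = 0.2687 m/day.
Travel time t = L / v = 1170 / 0.2687 = 4355 days = 11.92 years.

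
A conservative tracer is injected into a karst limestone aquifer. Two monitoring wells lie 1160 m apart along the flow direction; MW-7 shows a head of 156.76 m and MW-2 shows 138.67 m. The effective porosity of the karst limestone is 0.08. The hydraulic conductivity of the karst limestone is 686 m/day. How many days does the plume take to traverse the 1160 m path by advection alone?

Hydraulic gradient i = (156.76 − 138.67) / 1160 = 18.09 / 1160 = 0.01559.
Darcy flux q = K · i = 686.0 × 0.01559 = 10.70 m/day.
Seepage velocity v = q / n_e = 10.70 / 0.08 = 133.7 m/day.
Travel time t = L / v = 1160 / 133.7 = 8.674 days.

8.67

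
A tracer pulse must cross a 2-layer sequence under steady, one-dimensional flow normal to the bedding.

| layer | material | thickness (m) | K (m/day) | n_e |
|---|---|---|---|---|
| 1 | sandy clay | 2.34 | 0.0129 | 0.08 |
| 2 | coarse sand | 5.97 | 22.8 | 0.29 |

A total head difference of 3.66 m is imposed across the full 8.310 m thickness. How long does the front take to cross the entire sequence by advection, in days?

With flow normal to the layers, continuity requires the same specific discharge q through every layer.
Σ(b_i/K_i) = 2.34/0.0129 + 5.97/22.8 = 181.7 d.
q = Δh / Σ(b_i/K_i) = 3.66 / 181.7 = 0.02015 m/day.
In each layer the seepage velocity is v_i = q/n_i, so the layer transit time is t_i = b_i·n_i / q:
  layer 1 (sandy clay): t_1 = 2.34 × 0.08 / 0.02015 = 9.291 d
  layer 2 (coarse sand): t_2 = 5.97 × 0.29 / 0.02015 = 85.93 d
Total t = Σ t_i = 95.22 days.

95.2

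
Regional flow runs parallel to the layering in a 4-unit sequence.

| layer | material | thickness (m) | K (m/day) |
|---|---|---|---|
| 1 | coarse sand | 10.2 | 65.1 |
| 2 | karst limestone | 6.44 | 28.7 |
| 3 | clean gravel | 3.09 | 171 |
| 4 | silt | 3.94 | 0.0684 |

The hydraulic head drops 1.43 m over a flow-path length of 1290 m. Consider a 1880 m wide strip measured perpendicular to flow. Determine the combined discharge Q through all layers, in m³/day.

Flow is parallel to layering, so each bed carries its own Darcy discharge and the transmissivities add.
Σ(K_i·b_i) = 65.1×10.2 + 28.7×6.44 + 171×3.09 + 0.0684×3.94 = 1378 m²/day.
Hydraulic gradient i = Δh / L = 1.43 / 1290 = 0.001109.
Q = Σ(K_i·b_i) · W · i = 1378 × 1880 × 0.001109 = 2871 m³/day.

2870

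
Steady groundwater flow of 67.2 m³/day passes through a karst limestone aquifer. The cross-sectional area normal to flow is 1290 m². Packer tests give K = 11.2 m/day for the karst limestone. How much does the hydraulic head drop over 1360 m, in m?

From Q = K·A·i, i = Q / (K·A) = 67.2 / (11.20 × 1290) = 0.004651.
Head loss Δh = i · L = 0.004651 × 1360 = 6.326 m.

6.33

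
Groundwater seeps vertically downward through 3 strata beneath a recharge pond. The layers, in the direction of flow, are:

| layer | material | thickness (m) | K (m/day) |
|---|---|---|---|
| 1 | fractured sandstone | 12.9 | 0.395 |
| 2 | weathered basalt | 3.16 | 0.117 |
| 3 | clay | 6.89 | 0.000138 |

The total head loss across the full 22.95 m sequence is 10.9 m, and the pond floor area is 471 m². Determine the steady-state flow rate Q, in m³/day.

0.103

Flow is perpendicular to layering, so the layers act in series and the equivalent K is the thickness-weighted harmonic mean.
Total thickness L = 12.9 + 3.16 + 6.89 = 22.95 m.
Σ(b_i/K_i) = 12.9/0.395 + 3.16/0.117 + 6.89/0.000138 = 49987 d.
K_eq = L / Σ(b_i/K_i) = 22.95 / 49987 = 0.0004591 m/day.
Q = K_eq · A · (Δh/L) = 0.0004591 × 471 × (10.9/22.95) = 0.1027 m³/day.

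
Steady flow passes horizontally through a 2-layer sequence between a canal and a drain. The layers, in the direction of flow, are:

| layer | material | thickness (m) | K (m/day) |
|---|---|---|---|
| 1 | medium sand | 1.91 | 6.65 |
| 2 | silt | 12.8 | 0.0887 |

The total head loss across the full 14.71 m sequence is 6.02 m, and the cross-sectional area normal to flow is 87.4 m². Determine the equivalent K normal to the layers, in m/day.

Flow is perpendicular to layering, so the layers act in series and the equivalent K is the thickness-weighted harmonic mean.
Total thickness L = 1.91 + 12.8 = 14.71 m.
Σ(b_i/K_i) = 1.91/6.65 + 12.8/0.0887 = 144.6 d.
K_eq = L / Σ(b_i/K_i) = 14.71 / 144.6 = 0.1017 m/day.

0.102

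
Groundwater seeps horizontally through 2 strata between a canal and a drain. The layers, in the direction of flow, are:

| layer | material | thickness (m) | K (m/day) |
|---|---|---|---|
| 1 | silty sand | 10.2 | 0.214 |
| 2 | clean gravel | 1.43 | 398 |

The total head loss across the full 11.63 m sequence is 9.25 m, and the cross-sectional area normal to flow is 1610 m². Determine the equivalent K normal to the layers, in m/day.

Flow is perpendicular to layering, so the layers act in series and the equivalent K is the thickness-weighted harmonic mean.
Total thickness L = 10.2 + 1.43 = 11.63 m.
Σ(b_i/K_i) = 10.2/0.214 + 1.43/398 = 47.67 d.
K_eq = L / Σ(b_i/K_i) = 11.63 / 47.67 = 0.2440 m/day.

0.244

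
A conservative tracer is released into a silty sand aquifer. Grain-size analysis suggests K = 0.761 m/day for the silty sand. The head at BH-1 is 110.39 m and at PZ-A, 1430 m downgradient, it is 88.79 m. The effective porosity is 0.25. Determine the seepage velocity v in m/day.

0.0460

Hydraulic gradient i = (110.39 − 88.79) / 1430 = 21.6 / 1430 = 0.01510.
Darcy flux q = K · i = 0.7610 × 0.01510 = 0.01149 m/day.
Seepage velocity v = q / n_e = 0.01149 / 0.25 = 0.04598 m/day.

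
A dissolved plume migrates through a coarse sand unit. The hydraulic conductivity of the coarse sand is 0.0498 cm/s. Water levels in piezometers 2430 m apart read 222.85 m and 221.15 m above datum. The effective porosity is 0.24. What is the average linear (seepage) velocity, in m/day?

Convert K: 0.0498 cm/s × 864 = 43.03 m/day.
Hydraulic gradient i = (222.85 − 221.15) / 2430 = 1.7 / 2430 = 0.0006996.
Darcy flux q = K · i = 43.03 × 0.0006996 = 0.03010 m/day.
Seepage velocity v = q / n_e = 0.03010 / 0.24 = 0.1254 m/day.

0.125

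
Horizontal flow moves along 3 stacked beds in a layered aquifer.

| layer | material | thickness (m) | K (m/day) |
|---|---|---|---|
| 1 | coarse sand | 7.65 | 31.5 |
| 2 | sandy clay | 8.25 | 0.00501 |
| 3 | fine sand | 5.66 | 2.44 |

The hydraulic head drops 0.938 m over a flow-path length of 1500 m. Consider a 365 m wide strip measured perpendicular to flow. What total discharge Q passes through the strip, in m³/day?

58.2

Flow is parallel to layering, so each bed carries its own Darcy discharge and the transmissivities add.
Σ(K_i·b_i) = 31.5×7.65 + 0.00501×8.25 + 2.44×5.66 = 254.8 m²/day.
Hydraulic gradient i = Δh / L = 0.938 / 1500 = 0.0006253.
Q = Σ(K_i·b_i) · W · i = 254.8 × 365 × 0.0006253 = 58.16 m³/day.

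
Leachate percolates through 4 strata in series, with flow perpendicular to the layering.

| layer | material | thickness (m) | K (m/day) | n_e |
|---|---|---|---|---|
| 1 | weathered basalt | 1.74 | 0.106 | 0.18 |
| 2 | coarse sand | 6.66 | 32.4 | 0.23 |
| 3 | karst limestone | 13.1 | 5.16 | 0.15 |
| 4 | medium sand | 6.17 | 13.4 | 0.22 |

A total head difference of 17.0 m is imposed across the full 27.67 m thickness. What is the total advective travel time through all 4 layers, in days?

With flow normal to the layers, continuity requires the same specific discharge q through every layer.
Σ(b_i/K_i) = 1.74/0.106 + 6.66/32.4 + 13.1/5.16 + 6.17/13.4 = 19.62 d.
q = Δh / Σ(b_i/K_i) = 17.0 / 19.62 = 0.8665 m/day.
In each layer the seepage velocity is v_i = q/n_i, so the layer transit time is t_i = b_i·n_i / q:
  layer 1 (weathered basalt): t_1 = 1.74 × 0.18 / 0.8665 = 0.3615 d
  layer 2 (coarse sand): t_2 = 6.66 × 0.23 / 0.8665 = 1.768 d
  layer 3 (karst limestone): t_3 = 13.1 × 0.15 / 0.8665 = 2.268 d
  layer 4 (medium sand): t_4 = 6.17 × 0.22 / 0.8665 = 1.567 d
Total t = Σ t_i = 5.964 days.

5.96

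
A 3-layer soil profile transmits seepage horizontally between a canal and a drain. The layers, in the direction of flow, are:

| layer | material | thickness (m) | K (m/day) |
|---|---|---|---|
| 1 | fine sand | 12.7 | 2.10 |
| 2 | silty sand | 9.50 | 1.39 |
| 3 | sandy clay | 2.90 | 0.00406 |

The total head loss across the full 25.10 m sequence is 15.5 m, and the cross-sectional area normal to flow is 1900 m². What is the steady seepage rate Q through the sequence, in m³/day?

Flow is perpendicular to layering, so the layers act in series and the equivalent K is the thickness-weighted harmonic mean.
Total thickness L = 12.7 + 9.50 + 2.90 = 25.10 m.
Σ(b_i/K_i) = 12.7/2.10 + 9.50/1.39 + 2.90/0.00406 = 727.2 d.
K_eq = L / Σ(b_i/K_i) = 25.10 / 727.2 = 0.03452 m/day.
Q = K_eq · A · (Δh/L) = 0.03452 × 1900 × (15.5/25.10) = 40.50 m³/day.

40.5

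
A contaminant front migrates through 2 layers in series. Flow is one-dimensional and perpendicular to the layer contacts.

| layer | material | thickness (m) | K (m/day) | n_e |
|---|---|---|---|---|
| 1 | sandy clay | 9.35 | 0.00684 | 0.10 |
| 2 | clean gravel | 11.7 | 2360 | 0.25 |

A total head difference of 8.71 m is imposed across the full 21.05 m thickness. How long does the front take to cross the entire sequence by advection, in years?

With flow normal to the layers, continuity requires the same specific discharge q through every layer.
Σ(b_i/K_i) = 9.35/0.00684 + 11.7/2360 = 1367 d.
q = Δh / Σ(b_i/K_i) = 8.71 / 1367 = 0.006372 m/day.
In each layer the seepage velocity is v_i = q/n_i, so the layer transit time is t_i = b_i·n_i / q:
  layer 1 (sandy clay): t_1 = 9.35 × 0.10 / 0.006372 = 146.7 d
  layer 2 (clean gravel): t_2 = 11.7 × 0.25 / 0.006372 = 459.1 d
Total t = Σ t_i = 605.8 days = 1.659 years.

1.66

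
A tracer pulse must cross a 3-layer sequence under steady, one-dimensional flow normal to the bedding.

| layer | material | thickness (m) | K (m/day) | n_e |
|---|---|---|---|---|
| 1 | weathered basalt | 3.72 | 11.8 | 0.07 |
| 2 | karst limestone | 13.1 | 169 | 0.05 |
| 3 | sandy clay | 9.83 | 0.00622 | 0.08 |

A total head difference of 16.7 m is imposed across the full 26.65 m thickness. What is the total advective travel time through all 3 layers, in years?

With flow normal to the layers, continuity requires the same specific discharge q through every layer.
Σ(b_i/K_i) = 3.72/11.8 + 13.1/169 + 9.83/0.00622 = 1581 d.
q = Δh / Σ(b_i/K_i) = 16.7 / 1581 = 0.01056 m/day.
In each layer the seepage velocity is v_i = q/n_i, so the layer transit time is t_i = b_i·n_i / q:
  layer 1 (weathered basalt): t_1 = 3.72 × 0.07 / 0.01056 = 24.65 d
  layer 2 (karst limestone): t_2 = 13.1 × 0.05 / 0.01056 = 62.00 d
  layer 3 (sandy clay): t_3 = 9.83 × 0.08 / 0.01056 = 74.44 d
Total t = Σ t_i = 161.1 days = 0.4410 years.

0.441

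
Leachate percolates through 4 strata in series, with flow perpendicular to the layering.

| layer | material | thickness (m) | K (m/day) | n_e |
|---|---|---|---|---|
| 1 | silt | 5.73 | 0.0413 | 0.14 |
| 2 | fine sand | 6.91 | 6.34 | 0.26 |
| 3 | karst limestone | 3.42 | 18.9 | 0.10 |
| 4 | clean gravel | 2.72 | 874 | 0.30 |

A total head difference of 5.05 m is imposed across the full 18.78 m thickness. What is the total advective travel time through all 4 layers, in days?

With flow normal to the layers, continuity requires the same specific discharge q through every layer.
Σ(b_i/K_i) = 5.73/0.0413 + 6.91/6.34 + 3.42/18.9 + 2.72/874 = 140.0 d.
q = Δh / Σ(b_i/K_i) = 5.05 / 140.0 = 0.03607 m/day.
In each layer the seepage velocity is v_i = q/n_i, so the layer transit time is t_i = b_i·n_i / q:
  layer 1 (silt): t_1 = 5.73 × 0.14 / 0.03607 = 22.24 d
  layer 2 (fine sand): t_2 = 6.91 × 0.26 / 0.03607 = 49.81 d
  layer 3 (karst limestone): t_3 = 3.42 × 0.10 / 0.03607 = 9.482 d
  layer 4 (clean gravel): t_4 = 2.72 × 0.30 / 0.03607 = 22.62 d
Total t = Σ t_i = 104.2 days.

104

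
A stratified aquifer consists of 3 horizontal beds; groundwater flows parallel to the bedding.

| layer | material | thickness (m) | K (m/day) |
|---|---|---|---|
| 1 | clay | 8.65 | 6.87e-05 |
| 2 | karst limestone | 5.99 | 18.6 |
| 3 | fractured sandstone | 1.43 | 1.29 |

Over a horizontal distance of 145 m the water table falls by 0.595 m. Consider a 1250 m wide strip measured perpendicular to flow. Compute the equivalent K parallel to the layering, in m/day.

Flow is parallel to layering, so each bed carries its own Darcy discharge and the transmissivities add.
Σ(K_i·b_i) = 6.87e-05×8.65 + 18.6×5.99 + 1.29×1.43 = 113.3 m²/day.
Total thickness b = 16.07 m, so K_eq = Σ(K_i·b_i)/b = 7.048 m/day.

7.05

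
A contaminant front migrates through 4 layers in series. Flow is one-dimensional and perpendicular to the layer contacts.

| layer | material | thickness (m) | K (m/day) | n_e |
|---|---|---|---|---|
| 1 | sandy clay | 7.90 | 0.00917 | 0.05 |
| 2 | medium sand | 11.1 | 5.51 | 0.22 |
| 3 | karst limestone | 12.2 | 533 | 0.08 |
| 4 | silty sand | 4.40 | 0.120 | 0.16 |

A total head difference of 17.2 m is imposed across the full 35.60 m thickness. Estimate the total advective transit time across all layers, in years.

With flow normal to the layers, continuity requires the same specific discharge q through every layer.
Σ(b_i/K_i) = 7.90/0.00917 + 11.1/5.51 + 12.2/533 + 4.40/0.120 = 900.2 d.
q = Δh / Σ(b_i/K_i) = 17.2 / 900.2 = 0.01911 m/day.
In each layer the seepage velocity is v_i = q/n_i, so the layer transit time is t_i = b_i·n_i / q:
  layer 1 (sandy clay): t_1 = 7.90 × 0.05 / 0.01911 = 20.67 d
  layer 2 (medium sand): t_2 = 11.1 × 0.22 / 0.01911 = 127.8 d
  layer 3 (karst limestone): t_3 = 12.2 × 0.08 / 0.01911 = 51.08 d
  layer 4 (silty sand): t_4 = 4.40 × 0.16 / 0.01911 = 36.85 d
Total t = Σ t_i = 236.4 days = 0.6473 years.

0.647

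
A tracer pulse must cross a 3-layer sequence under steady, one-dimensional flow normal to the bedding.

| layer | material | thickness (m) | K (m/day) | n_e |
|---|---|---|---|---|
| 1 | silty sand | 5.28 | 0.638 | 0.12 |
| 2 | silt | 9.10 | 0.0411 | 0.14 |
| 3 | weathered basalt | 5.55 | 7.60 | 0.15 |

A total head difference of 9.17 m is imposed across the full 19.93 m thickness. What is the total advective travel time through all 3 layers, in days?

68.9

With flow normal to the layers, continuity requires the same specific discharge q through every layer.
Σ(b_i/K_i) = 5.28/0.638 + 9.10/0.0411 + 5.55/7.60 = 230.4 d.
q = Δh / Σ(b_i/K_i) = 9.17 / 230.4 = 0.03980 m/day.
In each layer the seepage velocity is v_i = q/n_i, so the layer transit time is t_i = b_i·n_i / q:
  layer 1 (silty sand): t_1 = 5.28 × 0.12 / 0.03980 = 15.92 d
  layer 2 (silt): t_2 = 9.10 × 0.14 / 0.03980 = 32.01 d
  layer 3 (weathered basalt): t_3 = 5.55 × 0.15 / 0.03980 = 20.92 d
Total t = Σ t_i = 68.85 days.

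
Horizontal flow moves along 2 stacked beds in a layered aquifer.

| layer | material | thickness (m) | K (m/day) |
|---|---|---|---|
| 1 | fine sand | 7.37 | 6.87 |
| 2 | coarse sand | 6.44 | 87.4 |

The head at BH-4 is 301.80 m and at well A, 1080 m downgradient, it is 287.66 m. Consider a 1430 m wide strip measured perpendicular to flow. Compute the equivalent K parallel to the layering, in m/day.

Flow is parallel to layering, so each bed carries its own Darcy discharge and the transmissivities add.
Σ(K_i·b_i) = 6.87×7.37 + 87.4×6.44 = 613.5 m²/day.
Total thickness b = 13.81 m, so K_eq = Σ(K_i·b_i)/b = 44.42 m/day.

44.4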